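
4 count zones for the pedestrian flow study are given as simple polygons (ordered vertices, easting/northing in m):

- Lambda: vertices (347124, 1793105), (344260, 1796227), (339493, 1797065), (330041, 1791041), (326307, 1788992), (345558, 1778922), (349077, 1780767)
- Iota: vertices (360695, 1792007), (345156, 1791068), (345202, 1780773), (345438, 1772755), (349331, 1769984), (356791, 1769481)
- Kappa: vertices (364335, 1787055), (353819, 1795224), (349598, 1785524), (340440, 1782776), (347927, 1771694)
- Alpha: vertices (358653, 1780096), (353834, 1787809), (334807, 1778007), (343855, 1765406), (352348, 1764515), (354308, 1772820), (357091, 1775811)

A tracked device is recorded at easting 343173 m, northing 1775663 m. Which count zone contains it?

Cast a ray rightward from (343173, 1775663). For each polygon, the edges (by vertex number in listed order) whose endpoints lie on opposite sides of northing = 1775663, where each meets that height, and whether that is right or left of the point:
Lambda: no edge straddles that height → 0 crossings.
Iota: 3–4 at easting≈345352.4 (right), 6–1 at easting≈357862.4 (right) → 2 crossings.
Kappa: 4–5 at easting≈345245.5 (right), 5–1 at easting≈352166.5 (right) → 2 crossings.
Alpha: 3–4 at easting≈336490.1 (left), 6–7 at easting≈356953.3 (right) → 1 crossing.
Only Alpha has an odd count, so the point is inside Alpha.

Alpha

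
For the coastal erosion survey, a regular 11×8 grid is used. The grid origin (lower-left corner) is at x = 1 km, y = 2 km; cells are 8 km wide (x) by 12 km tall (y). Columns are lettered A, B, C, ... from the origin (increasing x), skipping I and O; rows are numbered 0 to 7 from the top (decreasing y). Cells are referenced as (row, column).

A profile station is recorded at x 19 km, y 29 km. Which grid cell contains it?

(5, C)

Column index: ⌊(19 − 1) / 8⌋ = ⌊2.250⌋ = 2 → column C
Row offset from origin: ⌊(29 − 2) / 12⌋ = ⌊2.250⌋ = 2 → row 5 (counted from top)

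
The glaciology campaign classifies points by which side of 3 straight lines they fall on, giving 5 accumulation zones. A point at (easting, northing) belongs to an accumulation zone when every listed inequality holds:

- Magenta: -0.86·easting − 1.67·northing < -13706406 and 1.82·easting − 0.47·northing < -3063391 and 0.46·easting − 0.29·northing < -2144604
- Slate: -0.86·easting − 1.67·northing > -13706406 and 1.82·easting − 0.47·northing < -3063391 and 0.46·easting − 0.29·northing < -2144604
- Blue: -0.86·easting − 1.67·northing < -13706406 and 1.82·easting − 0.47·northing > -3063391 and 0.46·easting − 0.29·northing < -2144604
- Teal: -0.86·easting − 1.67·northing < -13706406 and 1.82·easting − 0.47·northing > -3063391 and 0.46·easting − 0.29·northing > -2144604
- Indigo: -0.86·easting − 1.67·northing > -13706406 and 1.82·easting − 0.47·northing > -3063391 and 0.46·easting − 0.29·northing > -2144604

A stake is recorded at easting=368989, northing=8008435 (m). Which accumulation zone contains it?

Slate

-0.86·368989 − 1.67·8008435 = -13691416.990, which is > -13706406
1.82·368989 − 0.47·8008435 = -3092404.470, which is < -3063391
0.46·368989 − 0.29·8008435 = -2152711.210, which is < -2144604
This sign pattern matches Slate.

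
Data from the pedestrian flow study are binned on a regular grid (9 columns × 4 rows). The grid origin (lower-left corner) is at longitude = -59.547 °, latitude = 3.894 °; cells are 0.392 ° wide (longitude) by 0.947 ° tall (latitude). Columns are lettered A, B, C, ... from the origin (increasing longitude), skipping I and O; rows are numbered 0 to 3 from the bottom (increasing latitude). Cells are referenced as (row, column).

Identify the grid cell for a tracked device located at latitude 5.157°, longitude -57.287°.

Column index: ⌊(-57.287 − -59.547) / 0.392⌋ = ⌊5.765⌋ = 5 → column F
Row offset from origin: ⌊(5.157 − 3.894) / 0.947⌋ = ⌊1.334⌋ = 1 → row 1

(1, F)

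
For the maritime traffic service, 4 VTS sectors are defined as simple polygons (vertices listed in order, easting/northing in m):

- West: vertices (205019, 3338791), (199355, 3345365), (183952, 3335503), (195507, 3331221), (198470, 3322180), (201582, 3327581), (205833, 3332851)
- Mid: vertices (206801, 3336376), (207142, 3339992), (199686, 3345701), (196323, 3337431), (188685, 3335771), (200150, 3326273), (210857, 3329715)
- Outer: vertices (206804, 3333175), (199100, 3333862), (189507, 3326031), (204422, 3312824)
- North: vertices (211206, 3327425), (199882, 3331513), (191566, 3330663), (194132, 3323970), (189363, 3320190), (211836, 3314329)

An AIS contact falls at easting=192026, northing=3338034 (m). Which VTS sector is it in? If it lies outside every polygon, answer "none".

West

Cast a ray rightward from (192026, 3338034). For each polygon, the edges (by vertex number in listed order) whose endpoints lie on opposite sides of northing = 3338034, where each meets that height, and whether that is right or left of the point:
West: 2–3 at easting≈187905.1 (left), 7–1 at easting≈205122.7 (right) → 1 crossing.
Mid: 1–2 at easting≈206957.4 (right), 3–4 at easting≈196568.2 (right) → 2 crossings.
Outer: no edge straddles that height → 0 crossings.
North: no edge straddles that height → 0 crossings.
Only West has an odd count, so the point is inside West.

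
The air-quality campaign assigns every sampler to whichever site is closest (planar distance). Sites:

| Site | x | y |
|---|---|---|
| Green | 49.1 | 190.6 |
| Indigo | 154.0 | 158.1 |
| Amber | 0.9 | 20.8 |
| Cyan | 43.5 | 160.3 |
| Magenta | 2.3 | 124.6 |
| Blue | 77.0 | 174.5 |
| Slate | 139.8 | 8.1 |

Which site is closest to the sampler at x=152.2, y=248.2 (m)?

Squared distances to each site:
Green: 13947.370; Indigo: 8121.250; Amber: 74602.450; Cyan: 19542.100; Magenta: 37746.970; Blue: 11086.730; Slate: 57801.770.
Minimum at Indigo.

Indigo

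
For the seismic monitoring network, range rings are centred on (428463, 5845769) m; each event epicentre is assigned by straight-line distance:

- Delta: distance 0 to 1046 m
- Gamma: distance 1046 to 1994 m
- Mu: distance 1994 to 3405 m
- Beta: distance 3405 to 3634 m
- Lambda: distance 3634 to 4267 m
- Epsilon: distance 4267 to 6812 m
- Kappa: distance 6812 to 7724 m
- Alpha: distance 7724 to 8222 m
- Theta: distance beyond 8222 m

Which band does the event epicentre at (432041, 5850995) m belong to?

Epsilon

Distance = √((432041−428463)² + (5850995−5845769)²) = √(12802084.000 + 27311076.000) = 6333.495 m.
4267 ≤ 6333.495 < 6812 → Epsilon.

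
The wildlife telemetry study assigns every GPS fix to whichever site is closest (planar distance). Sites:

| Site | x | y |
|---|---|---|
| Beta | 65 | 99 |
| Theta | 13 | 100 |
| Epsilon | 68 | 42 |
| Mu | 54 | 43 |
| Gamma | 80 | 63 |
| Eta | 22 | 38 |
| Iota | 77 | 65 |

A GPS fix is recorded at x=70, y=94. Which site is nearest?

Squared distances to each site:
Beta: 50.000; Theta: 3285.000; Epsilon: 2708.000; Mu: 2857.000; Gamma: 1061.000; Eta: 5440.000; Iota: 890.000.
Minimum at Beta.

Beta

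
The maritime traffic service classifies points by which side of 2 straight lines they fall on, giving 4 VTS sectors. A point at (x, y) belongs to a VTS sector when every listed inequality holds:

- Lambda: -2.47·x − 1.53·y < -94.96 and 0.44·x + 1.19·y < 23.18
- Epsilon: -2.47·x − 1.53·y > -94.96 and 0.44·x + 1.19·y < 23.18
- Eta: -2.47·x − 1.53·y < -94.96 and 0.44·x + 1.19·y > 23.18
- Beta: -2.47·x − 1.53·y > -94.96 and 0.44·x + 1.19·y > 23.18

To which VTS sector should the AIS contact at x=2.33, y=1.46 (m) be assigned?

Epsilon

-2.47·2.33 − 1.53·1.46 = -7.989, which is > -94.96
0.44·2.33 + 1.19·1.46 = 2.763, which is < 23.18
This sign pattern matches Epsilon.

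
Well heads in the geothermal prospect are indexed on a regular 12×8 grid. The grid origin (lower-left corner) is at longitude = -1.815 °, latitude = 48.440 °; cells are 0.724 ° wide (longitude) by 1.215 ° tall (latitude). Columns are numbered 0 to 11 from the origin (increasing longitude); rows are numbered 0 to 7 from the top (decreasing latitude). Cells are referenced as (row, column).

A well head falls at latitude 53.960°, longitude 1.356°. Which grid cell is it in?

Column index: ⌊(1.356 − -1.815) / 0.724⌋ = ⌊4.380⌋ = 4
Row offset from origin: ⌊(53.960 − 48.440) / 1.215⌋ = ⌊4.543⌋ = 4 → row 3 (counted from top)

(3, 4)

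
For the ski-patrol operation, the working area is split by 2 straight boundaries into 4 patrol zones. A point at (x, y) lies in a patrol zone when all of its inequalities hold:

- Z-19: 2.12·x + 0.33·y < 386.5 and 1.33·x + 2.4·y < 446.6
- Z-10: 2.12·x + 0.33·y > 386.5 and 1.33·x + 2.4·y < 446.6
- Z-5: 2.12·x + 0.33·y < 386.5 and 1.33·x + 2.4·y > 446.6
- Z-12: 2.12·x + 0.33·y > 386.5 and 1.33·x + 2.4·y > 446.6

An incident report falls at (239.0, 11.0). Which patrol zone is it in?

Z-10

2.12·239.0 + 0.33·11.0 = 510.310, which is > 386.5
1.33·239.0 + 2.4·11.0 = 344.270, which is < 446.6
This sign pattern matches Z-10.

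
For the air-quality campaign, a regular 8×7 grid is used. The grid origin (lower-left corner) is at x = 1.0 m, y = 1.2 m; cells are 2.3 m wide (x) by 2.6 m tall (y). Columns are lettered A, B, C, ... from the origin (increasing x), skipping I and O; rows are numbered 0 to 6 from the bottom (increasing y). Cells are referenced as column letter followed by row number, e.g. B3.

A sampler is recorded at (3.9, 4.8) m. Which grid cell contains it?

B1

Column index: ⌊(3.9 − 1.0) / 2.3⌋ = ⌊1.261⌋ = 1 → column B
Row offset from origin: ⌊(4.8 − 1.2) / 2.6⌋ = ⌊1.385⌋ = 1 → row 1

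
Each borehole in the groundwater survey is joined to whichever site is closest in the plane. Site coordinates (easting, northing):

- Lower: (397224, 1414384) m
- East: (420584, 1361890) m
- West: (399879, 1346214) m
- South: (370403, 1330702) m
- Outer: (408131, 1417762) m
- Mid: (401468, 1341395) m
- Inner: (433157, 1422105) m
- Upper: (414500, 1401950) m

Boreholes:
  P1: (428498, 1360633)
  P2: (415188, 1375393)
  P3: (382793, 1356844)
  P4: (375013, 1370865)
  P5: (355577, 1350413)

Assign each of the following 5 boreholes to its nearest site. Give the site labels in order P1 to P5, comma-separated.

P1 → East (d²=64211445.00)
P2 → East (d²=211447825.00)
P3 → West (d²=404928296.00)
P4 → West (d²=1225989757.00)
P5 → South (d²=608333797.00)

East, East, West, West, South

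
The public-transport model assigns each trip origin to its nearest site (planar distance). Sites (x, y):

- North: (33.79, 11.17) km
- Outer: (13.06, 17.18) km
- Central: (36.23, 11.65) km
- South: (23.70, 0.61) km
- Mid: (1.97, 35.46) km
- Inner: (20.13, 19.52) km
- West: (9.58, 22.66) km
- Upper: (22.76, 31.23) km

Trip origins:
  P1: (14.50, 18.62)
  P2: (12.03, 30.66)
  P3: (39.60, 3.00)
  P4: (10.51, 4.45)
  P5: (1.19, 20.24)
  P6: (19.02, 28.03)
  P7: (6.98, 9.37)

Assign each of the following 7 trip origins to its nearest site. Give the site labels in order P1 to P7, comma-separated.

P1 → Outer (d²=4.15)
P2 → West (d²=70.00)
P3 → Central (d²=86.18)
P4 → Outer (d²=168.56)
P5 → West (d²=76.25)
P6 → Upper (d²=24.23)
P7 → Outer (d²=97.96)

Outer, West, Central, Outer, West, Upper, Outer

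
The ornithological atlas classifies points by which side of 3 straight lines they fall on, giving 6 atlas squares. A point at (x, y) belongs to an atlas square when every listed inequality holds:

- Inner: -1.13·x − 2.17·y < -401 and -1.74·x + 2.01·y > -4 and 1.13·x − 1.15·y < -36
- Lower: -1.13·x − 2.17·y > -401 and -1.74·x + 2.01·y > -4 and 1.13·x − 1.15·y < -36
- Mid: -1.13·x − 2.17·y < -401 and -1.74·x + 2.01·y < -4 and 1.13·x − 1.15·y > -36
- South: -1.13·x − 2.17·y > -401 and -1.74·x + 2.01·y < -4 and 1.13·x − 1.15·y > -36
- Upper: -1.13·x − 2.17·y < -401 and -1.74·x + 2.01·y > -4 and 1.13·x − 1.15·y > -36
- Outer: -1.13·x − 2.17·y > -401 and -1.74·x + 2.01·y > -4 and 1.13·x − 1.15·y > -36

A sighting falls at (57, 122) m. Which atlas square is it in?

-1.13·57 − 2.17·122 = -329.150, which is > -401
-1.74·57 + 2.01·122 = 146.040, which is > -4
1.13·57 − 1.15·122 = -75.890, which is < -36
This sign pattern matches Lower.

Lower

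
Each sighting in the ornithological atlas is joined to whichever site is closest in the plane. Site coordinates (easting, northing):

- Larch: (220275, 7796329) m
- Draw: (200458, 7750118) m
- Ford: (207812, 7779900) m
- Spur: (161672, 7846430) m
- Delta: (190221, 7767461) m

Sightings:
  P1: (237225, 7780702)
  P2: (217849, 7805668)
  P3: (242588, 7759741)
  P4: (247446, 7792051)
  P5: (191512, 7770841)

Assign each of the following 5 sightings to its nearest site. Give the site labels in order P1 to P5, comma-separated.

P1 → Larch (d²=531505629.00)
P2 → Larch (d²=93102397.00)
P3 → Ford (d²=1615755457.00)
P4 → Larch (d²=756564525.00)
P5 → Delta (d²=13091081.00)

Larch, Larch, Ford, Larch, Delta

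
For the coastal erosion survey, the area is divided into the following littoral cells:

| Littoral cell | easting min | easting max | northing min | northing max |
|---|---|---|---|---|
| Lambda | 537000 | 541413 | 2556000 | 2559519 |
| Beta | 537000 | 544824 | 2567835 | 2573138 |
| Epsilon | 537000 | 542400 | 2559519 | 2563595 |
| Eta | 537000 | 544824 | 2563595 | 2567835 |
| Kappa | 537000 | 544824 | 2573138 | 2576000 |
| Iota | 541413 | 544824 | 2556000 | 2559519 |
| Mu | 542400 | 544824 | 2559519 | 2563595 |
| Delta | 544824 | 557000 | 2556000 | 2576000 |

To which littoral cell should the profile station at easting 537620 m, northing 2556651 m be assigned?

Lambda

The point has easting = 537620 and northing = 2556651.
Only Lambda satisfies 537000 ≤ easting ≤ 541413 and 2556000 ≤ northing ≤ 2559519.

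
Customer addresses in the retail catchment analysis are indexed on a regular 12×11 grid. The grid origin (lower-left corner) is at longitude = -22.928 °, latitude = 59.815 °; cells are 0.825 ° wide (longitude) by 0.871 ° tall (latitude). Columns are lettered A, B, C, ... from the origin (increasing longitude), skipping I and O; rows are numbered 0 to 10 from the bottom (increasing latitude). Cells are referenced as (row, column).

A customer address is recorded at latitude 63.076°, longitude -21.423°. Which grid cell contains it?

Column index: ⌊(-21.423 − -22.928) / 0.825⌋ = ⌊1.824⌋ = 1 → column B
Row offset from origin: ⌊(63.076 − 59.815) / 0.871⌋ = ⌊3.744⌋ = 3 → row 3

(3, B)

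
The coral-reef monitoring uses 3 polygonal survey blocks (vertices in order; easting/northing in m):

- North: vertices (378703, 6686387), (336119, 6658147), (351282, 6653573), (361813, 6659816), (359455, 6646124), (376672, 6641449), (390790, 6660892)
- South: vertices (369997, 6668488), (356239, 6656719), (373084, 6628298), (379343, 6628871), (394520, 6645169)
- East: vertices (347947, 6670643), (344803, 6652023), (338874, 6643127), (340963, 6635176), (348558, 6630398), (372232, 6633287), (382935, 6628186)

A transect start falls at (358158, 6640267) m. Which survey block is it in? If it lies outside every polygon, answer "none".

East

Cast a ray rightward from (358158, 6640267). For each polygon, the edges (by vertex number in listed order) whose endpoints lie on opposite sides of northing = 6640267, where each meets that height, and whether that is right or left of the point:
North: no edge straddles that height → 0 crossings.
South: 2–3 at easting≈365990.0 (right), 4–5 at easting≈389955.2 (right) → 2 crossings.
East: 3–4 at easting≈339625.4 (left), 7–1 at easting≈372979.3 (right) → 1 crossing.
Only East has an odd count, so the point is inside East.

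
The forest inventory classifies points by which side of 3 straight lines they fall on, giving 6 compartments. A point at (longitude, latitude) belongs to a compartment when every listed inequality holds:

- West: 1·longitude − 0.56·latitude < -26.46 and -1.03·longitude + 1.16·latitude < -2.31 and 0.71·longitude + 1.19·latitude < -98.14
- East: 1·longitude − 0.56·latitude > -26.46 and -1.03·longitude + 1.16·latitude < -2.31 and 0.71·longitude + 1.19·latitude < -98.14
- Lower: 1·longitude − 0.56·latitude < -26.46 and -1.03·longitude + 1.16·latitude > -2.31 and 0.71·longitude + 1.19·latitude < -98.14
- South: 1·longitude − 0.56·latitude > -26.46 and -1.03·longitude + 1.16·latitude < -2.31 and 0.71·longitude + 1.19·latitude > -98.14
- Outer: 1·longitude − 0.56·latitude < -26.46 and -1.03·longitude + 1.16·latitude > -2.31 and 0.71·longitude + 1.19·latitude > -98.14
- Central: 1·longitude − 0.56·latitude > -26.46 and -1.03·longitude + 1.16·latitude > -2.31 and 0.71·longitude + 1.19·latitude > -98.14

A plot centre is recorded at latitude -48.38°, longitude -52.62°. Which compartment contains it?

Central

1·-52.62 − 0.56·-48.38 = -25.527, which is > -26.46
-1.03·-52.62 + 1.16·-48.38 = -1.922, which is > -2.31
0.71·-52.62 + 1.19·-48.38 = -94.932, which is > -98.14
This sign pattern matches Central.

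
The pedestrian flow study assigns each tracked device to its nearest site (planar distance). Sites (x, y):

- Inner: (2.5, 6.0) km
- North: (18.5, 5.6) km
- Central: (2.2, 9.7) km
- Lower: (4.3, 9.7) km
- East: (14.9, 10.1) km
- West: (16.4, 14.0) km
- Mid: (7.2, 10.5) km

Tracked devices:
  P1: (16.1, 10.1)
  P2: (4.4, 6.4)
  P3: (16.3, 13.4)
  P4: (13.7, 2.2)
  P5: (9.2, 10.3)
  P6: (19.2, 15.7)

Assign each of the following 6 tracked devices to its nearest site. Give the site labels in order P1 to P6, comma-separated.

East, Inner, West, North, Mid, West

P1 → East (d²=1.44)
P2 → Inner (d²=3.77)
P3 → West (d²=0.37)
P4 → North (d²=34.60)
P5 → Mid (d²=4.04)
P6 → West (d²=10.73)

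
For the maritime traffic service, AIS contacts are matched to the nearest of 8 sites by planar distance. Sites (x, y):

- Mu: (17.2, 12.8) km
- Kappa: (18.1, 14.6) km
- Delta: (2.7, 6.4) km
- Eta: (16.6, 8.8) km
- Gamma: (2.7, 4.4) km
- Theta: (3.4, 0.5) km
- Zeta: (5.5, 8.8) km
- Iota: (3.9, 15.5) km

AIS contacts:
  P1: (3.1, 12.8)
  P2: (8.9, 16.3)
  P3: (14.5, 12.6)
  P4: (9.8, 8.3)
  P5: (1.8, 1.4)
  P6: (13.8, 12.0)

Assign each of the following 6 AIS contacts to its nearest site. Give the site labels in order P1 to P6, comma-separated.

Iota, Iota, Mu, Zeta, Theta, Mu

P1 → Iota (d²=7.93)
P2 → Iota (d²=25.64)
P3 → Mu (d²=7.33)
P4 → Zeta (d²=18.74)
P5 → Theta (d²=3.37)
P6 → Mu (d²=12.20)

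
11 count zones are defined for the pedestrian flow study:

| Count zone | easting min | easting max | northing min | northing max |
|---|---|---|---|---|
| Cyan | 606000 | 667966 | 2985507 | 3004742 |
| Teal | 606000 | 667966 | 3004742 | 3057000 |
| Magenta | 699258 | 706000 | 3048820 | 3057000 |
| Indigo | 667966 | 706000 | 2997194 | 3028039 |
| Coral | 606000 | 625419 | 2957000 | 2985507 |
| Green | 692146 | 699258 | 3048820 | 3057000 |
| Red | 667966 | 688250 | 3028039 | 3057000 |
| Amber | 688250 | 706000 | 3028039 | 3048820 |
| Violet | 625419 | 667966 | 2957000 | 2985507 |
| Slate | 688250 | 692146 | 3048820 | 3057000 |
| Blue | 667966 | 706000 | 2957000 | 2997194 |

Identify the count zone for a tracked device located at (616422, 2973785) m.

Coral

The point has easting = 616422 and northing = 2973785.
Only Coral satisfies 606000 ≤ easting ≤ 625419 and 2957000 ≤ northing ≤ 2985507.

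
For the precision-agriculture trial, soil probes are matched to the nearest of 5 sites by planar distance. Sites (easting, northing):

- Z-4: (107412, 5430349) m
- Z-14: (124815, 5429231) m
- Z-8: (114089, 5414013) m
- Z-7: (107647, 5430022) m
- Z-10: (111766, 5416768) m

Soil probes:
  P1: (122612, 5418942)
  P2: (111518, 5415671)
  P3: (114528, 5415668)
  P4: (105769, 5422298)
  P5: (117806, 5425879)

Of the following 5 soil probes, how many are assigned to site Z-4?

0

P1 → Z-8
P2 → Z-10
P3 → Z-8
P4 → Z-7
P5 → Z-14
0 of the 5 go to Z-4.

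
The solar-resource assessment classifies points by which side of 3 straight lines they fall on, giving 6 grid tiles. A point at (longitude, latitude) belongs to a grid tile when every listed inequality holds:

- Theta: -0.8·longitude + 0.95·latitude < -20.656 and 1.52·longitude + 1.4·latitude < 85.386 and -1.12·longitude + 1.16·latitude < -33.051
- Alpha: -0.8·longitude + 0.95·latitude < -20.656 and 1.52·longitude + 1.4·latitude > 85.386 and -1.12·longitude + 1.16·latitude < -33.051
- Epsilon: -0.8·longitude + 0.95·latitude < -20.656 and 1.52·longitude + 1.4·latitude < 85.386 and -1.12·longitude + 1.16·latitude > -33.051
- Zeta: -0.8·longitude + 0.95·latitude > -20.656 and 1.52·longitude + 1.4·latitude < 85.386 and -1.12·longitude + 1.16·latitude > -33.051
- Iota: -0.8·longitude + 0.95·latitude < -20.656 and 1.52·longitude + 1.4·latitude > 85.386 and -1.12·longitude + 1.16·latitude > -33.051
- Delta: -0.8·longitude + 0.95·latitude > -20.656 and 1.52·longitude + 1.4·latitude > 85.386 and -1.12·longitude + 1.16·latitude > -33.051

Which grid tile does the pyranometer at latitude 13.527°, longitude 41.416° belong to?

-0.8·41.416 + 0.95·13.527 = -20.282, which is > -20.656
1.52·41.416 + 1.4·13.527 = 81.890, which is < 85.386
-1.12·41.416 + 1.16·13.527 = -30.695, which is > -33.051
This sign pattern matches Zeta.

Zeta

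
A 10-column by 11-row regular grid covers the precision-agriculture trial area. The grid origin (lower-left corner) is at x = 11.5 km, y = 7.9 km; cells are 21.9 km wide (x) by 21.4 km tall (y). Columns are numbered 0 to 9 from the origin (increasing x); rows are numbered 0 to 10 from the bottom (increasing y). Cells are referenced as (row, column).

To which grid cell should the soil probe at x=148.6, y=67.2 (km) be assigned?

Column index: ⌊(148.6 − 11.5) / 21.9⌋ = ⌊6.260⌋ = 6
Row offset from origin: ⌊(67.2 − 7.9) / 21.4⌋ = ⌊2.771⌋ = 2 → row 2

(2, 6)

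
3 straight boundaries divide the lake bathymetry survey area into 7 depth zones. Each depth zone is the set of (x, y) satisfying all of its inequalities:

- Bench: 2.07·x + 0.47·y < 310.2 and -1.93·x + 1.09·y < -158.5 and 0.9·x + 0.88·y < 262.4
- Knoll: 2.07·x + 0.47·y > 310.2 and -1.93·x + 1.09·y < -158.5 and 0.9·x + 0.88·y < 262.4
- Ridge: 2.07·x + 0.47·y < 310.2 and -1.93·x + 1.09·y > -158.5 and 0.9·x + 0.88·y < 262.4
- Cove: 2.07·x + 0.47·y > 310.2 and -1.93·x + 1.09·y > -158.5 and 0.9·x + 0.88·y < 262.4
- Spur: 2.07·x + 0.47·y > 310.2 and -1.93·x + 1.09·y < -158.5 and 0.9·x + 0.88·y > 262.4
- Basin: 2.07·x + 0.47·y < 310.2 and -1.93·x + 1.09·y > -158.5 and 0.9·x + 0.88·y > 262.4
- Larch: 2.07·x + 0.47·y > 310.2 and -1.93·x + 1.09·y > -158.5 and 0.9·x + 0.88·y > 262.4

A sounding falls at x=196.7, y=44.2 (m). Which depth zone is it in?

2.07·196.7 + 0.47·44.2 = 427.943, which is > 310.2
-1.93·196.7 + 1.09·44.2 = -331.453, which is < -158.5
0.9·196.7 + 0.88·44.2 = 215.926, which is < 262.4
This sign pattern matches Knoll.

Knoll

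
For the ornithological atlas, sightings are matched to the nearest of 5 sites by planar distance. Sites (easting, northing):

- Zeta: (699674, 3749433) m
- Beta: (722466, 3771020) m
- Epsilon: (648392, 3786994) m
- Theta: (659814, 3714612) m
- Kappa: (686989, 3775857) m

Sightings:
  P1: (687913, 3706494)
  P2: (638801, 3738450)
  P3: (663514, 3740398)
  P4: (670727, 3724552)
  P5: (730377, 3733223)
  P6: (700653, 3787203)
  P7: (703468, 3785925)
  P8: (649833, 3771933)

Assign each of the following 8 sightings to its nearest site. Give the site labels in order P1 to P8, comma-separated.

Theta, Theta, Theta, Theta, Zeta, Kappa, Kappa, Epsilon

P1 → Theta (d²=855455725.00)
P2 → Theta (d²=1009796413.00)
P3 → Theta (d²=678607796.00)
P4 → Theta (d²=217897169.00)
P5 → Zeta (d²=1205438309.00)
P6 → Kappa (d²=315436612.00)
P7 → Kappa (d²=372922065.00)
P8 → Epsilon (d²=228910202.00)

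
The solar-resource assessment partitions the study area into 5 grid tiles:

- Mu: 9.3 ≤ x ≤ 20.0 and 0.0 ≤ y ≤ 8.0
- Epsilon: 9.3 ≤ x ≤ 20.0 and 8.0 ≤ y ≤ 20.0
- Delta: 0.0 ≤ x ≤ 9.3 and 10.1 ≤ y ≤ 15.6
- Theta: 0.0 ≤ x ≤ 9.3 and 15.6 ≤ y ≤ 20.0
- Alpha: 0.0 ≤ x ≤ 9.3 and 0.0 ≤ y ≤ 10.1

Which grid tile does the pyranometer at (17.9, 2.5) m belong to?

Mu

The point has x = 17.9 and y = 2.5.
Only Mu satisfies 9.3 ≤ x ≤ 20.0 and 0.0 ≤ y ≤ 8.0.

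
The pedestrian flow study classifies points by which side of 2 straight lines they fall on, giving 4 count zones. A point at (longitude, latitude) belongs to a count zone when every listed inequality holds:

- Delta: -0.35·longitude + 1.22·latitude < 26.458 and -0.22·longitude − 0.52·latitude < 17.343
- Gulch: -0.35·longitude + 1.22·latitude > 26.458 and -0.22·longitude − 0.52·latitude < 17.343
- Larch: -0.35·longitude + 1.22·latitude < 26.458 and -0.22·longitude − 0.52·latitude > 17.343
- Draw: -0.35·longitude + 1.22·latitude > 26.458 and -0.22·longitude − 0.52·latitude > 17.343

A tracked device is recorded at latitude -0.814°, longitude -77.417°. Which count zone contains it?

Larch

-0.35·-77.417 + 1.22·-0.814 = 26.103, which is < 26.458
-0.22·-77.417 − 0.52·-0.814 = 17.455, which is > 17.343
This sign pattern matches Larch.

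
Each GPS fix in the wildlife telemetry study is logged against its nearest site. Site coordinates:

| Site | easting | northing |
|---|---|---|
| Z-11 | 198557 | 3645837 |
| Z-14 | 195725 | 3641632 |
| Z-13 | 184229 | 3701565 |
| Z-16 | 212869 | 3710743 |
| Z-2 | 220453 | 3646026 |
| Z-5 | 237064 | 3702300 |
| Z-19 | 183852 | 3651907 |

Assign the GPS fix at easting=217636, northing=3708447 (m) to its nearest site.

Z-16

Squared distances to each site:
Z-11: 4284020341.000; Z-14: 4944336146.000; Z-13: 1163389573.000; Z-16: 27995905.000; Z-2: 3904316730.000; Z-5: 415232793.000; Z-19: 4338130256.000.
Minimum at Z-16.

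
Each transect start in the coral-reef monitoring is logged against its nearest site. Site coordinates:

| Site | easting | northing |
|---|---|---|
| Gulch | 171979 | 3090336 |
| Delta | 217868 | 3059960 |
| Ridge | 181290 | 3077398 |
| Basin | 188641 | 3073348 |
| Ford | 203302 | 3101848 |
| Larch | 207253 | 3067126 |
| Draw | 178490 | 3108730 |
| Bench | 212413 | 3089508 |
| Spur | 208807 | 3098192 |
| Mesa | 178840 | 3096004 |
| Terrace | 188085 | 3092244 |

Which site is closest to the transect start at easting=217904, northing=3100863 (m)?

Spur

Squared distances to each site:
Gulch: 2219923354.000; Delta: 1673056705.000; Ridge: 1891191221.000; Basin: 1613398394.000; Ford: 214188629.000; Larch: 1251628970.000; Draw: 1615353085.000; Bench: 159087106.000; Spur: 89889650.000; Mesa: 1549605977.000; Terrace: 963459922.000.
Minimum at Spur.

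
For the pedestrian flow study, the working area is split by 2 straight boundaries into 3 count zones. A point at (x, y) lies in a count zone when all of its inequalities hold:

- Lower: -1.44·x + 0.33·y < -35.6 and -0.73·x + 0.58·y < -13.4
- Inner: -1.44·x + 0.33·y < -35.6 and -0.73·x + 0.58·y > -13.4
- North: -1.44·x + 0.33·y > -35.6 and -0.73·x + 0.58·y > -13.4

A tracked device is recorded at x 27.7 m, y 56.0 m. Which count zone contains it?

-1.44·27.7 + 0.33·56.0 = -21.408, which is > -35.6
-0.73·27.7 + 0.58·56.0 = 12.259, which is > -13.4
This sign pattern matches North.

North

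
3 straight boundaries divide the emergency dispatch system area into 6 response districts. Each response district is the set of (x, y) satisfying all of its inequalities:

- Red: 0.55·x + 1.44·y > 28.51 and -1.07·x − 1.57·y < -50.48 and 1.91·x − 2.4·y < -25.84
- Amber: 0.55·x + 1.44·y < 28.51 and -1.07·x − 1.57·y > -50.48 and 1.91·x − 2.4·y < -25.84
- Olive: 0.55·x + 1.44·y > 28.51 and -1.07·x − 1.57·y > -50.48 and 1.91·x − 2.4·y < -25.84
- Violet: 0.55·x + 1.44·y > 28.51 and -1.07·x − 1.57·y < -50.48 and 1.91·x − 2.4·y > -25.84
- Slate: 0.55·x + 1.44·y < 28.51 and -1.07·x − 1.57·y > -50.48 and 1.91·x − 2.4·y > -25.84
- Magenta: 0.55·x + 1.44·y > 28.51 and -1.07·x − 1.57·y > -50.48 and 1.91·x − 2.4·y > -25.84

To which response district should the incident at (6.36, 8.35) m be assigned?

Slate

0.55·6.36 + 1.44·8.35 = 15.522, which is < 28.51
-1.07·6.36 − 1.57·8.35 = -19.915, which is > -50.48
1.91·6.36 − 2.4·8.35 = -7.892, which is > -25.84
This sign pattern matches Slate.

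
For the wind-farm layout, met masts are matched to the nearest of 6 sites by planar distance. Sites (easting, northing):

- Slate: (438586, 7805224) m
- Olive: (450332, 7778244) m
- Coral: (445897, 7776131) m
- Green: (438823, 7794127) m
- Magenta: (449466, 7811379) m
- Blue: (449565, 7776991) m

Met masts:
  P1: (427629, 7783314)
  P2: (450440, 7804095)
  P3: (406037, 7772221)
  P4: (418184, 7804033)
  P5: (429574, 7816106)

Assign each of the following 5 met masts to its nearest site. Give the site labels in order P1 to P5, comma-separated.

P1 → Green (d²=242226605.00)
P2 → Magenta (d²=54005332.00)
P3 → Green (d²=1554794632.00)
P4 → Slate (d²=417660085.00)
P5 → Slate (d²=199634068.00)

Green, Magenta, Green, Slate, Slate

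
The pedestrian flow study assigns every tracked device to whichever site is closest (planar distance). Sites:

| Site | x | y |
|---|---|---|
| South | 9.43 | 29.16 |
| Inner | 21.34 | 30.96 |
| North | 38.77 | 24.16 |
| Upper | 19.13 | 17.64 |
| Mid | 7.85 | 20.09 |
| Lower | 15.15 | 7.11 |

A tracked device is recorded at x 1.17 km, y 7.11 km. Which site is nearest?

Lower

Squared distances to each site:
South: 554.430; Inner: 975.651; North: 1704.463; Upper: 433.443; Mid: 213.103; Lower: 195.440.
Minimum at Lower.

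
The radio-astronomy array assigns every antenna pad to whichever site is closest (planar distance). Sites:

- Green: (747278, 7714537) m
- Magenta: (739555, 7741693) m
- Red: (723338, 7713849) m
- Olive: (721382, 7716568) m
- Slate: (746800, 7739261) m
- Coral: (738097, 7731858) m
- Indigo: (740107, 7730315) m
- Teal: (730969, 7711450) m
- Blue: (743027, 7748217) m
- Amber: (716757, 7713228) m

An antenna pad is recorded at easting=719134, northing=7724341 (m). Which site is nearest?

Olive

Squared distances to each site:
Green: 888203152.000; Magenta: 718109145.000; Red: 127755680.000; Olive: 65473033.000; Slate: 988013956.000; Coral: 416100658.000; Indigo: 475555405.000; Teal: 306245106.000; Blue: 1140938825.000; Amber: 129148898.000.
Minimum at Olive.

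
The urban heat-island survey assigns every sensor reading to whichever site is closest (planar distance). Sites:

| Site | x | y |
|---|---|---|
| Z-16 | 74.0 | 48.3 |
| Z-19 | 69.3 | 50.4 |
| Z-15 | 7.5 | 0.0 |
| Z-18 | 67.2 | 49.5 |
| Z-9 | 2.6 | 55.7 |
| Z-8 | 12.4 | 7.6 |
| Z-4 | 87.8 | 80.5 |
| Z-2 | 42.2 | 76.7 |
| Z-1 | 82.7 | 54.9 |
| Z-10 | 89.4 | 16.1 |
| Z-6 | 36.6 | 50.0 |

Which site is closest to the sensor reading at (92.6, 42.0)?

Z-1

Squared distances to each site:
Z-16: 385.650; Z-19: 613.450; Z-15: 9006.010; Z-18: 701.410; Z-9: 8287.690; Z-8: 7615.400; Z-4: 1505.290; Z-2: 3744.250; Z-1: 264.420; Z-10: 681.050; Z-6: 3200.000.
Minimum at Z-1.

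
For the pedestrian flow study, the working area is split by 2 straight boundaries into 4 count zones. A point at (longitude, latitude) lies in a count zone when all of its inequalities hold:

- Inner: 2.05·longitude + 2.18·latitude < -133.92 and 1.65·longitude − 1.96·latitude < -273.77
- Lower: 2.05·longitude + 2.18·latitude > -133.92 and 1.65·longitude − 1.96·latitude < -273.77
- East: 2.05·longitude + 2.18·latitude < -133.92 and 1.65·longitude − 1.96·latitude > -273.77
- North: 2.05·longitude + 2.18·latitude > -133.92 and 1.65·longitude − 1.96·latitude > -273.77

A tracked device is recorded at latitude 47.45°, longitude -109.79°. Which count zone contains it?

2.05·-109.79 + 2.18·47.45 = -121.628, which is > -133.92
1.65·-109.79 − 1.96·47.45 = -274.156, which is < -273.77
This sign pattern matches Lower.

Lower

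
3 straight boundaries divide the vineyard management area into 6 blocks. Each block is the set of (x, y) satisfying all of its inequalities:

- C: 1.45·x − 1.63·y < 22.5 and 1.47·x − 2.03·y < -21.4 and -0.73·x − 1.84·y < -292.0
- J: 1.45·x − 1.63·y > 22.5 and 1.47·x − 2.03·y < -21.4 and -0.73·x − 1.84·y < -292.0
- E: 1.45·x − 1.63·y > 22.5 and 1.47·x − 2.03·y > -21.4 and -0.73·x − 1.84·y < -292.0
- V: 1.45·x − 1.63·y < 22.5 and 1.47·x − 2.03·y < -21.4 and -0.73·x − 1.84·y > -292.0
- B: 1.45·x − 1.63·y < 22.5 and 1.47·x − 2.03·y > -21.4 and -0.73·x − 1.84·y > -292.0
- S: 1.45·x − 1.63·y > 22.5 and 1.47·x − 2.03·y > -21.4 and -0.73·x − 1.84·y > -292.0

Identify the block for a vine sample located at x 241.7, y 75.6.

E

1.45·241.7 − 1.63·75.6 = 227.237, which is > 22.5
1.47·241.7 − 2.03·75.6 = 201.831, which is > -21.4
-0.73·241.7 − 1.84·75.6 = -315.545, which is < -292.0
This sign pattern matches E.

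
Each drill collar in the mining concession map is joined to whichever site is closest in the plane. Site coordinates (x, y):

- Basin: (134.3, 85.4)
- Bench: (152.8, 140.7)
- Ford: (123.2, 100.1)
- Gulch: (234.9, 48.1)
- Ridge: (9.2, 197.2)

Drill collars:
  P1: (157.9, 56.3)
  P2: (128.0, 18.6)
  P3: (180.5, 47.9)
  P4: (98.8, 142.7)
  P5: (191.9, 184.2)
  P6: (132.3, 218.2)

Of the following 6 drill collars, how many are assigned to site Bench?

P1 → Basin
P2 → Basin
P3 → Gulch
P4 → Ford
P5 → Bench
P6 → Bench
2 of the 6 go to Bench.

2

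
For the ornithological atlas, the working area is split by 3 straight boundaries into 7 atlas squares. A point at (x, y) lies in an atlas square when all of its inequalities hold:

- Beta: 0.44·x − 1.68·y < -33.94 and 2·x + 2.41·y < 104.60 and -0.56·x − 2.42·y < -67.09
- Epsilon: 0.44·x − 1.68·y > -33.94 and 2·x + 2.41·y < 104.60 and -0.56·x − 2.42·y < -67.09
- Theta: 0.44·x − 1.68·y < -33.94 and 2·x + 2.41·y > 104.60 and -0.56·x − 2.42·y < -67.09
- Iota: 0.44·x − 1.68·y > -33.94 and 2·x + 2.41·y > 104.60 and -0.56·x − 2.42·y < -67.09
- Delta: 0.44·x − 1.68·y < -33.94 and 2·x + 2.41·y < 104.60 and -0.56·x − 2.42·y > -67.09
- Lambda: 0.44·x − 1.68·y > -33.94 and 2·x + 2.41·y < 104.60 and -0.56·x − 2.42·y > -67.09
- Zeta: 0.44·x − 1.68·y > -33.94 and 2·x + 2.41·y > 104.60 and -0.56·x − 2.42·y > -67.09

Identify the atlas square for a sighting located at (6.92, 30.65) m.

Beta

0.44·6.92 − 1.68·30.65 = -48.447, which is < -33.94
2·6.92 + 2.41·30.65 = 87.707, which is < 104.60
-0.56·6.92 − 2.42·30.65 = -78.048, which is < -67.09
This sign pattern matches Beta.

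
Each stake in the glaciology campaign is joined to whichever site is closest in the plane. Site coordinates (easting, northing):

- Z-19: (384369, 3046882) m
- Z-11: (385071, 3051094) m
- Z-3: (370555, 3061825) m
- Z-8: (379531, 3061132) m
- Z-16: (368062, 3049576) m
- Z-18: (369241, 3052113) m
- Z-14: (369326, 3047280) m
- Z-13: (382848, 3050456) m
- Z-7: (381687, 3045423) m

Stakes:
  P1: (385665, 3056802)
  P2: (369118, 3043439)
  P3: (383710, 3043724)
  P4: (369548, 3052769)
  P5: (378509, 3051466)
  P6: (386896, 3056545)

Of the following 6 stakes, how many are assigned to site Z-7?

P1 → Z-11
P2 → Z-14
P3 → Z-7
P4 → Z-18
P5 → Z-13
P6 → Z-11
1 of the 6 goes to Z-7.

1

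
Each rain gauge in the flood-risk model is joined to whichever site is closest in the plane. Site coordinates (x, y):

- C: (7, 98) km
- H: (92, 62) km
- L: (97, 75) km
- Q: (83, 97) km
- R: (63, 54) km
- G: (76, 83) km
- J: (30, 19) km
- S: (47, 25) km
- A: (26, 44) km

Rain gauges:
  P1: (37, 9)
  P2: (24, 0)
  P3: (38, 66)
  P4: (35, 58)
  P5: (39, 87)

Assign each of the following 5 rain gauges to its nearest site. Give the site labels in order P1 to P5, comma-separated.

J, J, A, A, C

P1 → J (d²=149.00)
P2 → J (d²=397.00)
P3 → A (d²=628.00)
P4 → A (d²=277.00)
P5 → C (d²=1145.00)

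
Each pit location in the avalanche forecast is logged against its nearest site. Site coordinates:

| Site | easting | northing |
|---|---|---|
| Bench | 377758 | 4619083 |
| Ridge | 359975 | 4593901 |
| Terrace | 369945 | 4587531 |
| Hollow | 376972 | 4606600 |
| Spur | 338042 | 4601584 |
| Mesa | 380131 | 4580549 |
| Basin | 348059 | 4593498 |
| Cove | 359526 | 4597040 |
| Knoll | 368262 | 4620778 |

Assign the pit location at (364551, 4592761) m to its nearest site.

Squared distances to each site:
Bench: 867272533.000; Ridge: 22239376.000; Terrace: 56448136.000; Hollow: 345799162.000; Spur: 780572410.000; Mesa: 391869344.000; Basin: 272529233.000; Cove: 43560466.000; Knoll: 798723810.000.
Minimum at Ridge.

Ridge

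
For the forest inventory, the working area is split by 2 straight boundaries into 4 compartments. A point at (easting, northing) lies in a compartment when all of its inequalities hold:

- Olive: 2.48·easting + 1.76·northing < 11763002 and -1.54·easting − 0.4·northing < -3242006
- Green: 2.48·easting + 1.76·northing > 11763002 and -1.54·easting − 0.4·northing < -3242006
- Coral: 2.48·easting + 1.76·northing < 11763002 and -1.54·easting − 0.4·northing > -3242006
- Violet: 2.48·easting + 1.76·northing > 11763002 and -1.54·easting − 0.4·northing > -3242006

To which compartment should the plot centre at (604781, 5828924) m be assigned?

Olive

2.48·604781 + 1.76·5828924 = 11758763.120, which is < 11763002
-1.54·604781 − 0.4·5828924 = -3262932.340, which is < -3242006
This sign pattern matches Olive.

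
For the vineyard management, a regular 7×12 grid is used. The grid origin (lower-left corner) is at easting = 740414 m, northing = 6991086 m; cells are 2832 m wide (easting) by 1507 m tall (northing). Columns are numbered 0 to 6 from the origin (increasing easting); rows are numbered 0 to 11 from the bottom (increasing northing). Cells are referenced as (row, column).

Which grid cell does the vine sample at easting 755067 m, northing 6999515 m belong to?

Column index: ⌊(755067 − 740414) / 2832⌋ = ⌊5.174⌋ = 5
Row offset from origin: ⌊(6999515 − 6991086) / 1507⌋ = ⌊5.593⌋ = 5 → row 5

(5, 5)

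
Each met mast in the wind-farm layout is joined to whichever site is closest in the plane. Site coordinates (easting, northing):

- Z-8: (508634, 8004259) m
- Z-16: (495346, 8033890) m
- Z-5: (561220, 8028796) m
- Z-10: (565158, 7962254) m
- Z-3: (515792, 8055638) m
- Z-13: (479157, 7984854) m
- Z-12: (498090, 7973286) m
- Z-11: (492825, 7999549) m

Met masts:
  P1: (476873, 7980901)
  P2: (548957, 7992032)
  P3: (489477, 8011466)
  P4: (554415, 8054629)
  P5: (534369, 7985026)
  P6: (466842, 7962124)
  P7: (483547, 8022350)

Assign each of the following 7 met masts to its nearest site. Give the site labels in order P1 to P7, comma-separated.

P1 → Z-13 (d²=20842865.00)
P2 → Z-10 (d²=1149201685.00)
P3 → Z-11 (d²=153223993.00)
P4 → Z-5 (d²=713651914.00)
P5 → Z-8 (d²=1032198514.00)
P6 → Z-13 (d²=668312125.00)
P7 → Z-16 (d²=272388001.00)

Z-13, Z-10, Z-11, Z-5, Z-8, Z-13, Z-16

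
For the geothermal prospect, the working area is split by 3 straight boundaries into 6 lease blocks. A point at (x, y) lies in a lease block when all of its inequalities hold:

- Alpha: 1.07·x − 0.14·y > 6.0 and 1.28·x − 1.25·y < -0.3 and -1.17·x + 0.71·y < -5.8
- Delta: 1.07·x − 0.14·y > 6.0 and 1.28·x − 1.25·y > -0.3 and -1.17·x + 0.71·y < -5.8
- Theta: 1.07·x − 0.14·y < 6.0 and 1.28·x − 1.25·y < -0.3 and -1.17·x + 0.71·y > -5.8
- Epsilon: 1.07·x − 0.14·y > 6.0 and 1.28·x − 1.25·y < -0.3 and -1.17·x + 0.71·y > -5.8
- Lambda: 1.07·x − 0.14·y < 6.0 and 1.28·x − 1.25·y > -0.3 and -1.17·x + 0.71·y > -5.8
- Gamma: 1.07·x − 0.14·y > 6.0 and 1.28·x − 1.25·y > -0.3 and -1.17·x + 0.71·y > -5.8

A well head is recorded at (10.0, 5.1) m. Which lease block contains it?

1.07·10.0 − 0.14·5.1 = 9.986, which is > 6.0
1.28·10.0 − 1.25·5.1 = 6.425, which is > -0.3
-1.17·10.0 + 0.71·5.1 = -8.079, which is < -5.8
This sign pattern matches Delta.

Delta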